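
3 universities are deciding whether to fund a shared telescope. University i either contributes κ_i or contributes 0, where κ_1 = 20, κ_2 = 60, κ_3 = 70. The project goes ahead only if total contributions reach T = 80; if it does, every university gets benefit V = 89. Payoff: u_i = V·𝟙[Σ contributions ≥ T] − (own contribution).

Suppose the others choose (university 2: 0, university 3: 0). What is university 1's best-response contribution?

Others' total = 0. Even contributing 20 gives 20 < 80: no benefit either way.
Best response: 0.

0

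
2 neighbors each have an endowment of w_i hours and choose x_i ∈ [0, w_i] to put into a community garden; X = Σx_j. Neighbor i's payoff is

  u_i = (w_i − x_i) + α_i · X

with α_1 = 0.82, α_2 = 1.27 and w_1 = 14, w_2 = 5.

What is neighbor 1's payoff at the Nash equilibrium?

∂u_i/∂x_i = α_i − 1, so neighbor i contributes w_i if α_i > 1, else 0.
α_i > 1 for i ∈ {2}; NE contributions (0, 5), X = 5.
u_1 = (14 − 0) + 0.82·5 = 18.1.

18.1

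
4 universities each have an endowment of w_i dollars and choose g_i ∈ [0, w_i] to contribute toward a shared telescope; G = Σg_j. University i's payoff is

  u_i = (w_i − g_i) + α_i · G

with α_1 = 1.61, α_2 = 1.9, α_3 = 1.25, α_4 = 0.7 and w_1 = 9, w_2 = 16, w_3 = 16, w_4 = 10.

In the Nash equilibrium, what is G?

41

∂u_i/∂g_i = α_i − 1, so university i contributes w_i if α_i > 1, else 0.
α_i > 1 for i ∈ {1, 2, 3}; NE contributions (9, 16, 16, 0), G = 41.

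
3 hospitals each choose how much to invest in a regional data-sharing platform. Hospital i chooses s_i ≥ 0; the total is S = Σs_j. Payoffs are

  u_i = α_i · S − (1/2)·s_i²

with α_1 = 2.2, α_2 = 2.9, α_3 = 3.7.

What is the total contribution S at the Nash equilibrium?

8.8

Hospital i's FOC: ∂u_i/∂s_i = α_i − s_i = 0, so s_i* = α_i.
NE contributions = (2.2, 2.9, 3.7); S = 8.8.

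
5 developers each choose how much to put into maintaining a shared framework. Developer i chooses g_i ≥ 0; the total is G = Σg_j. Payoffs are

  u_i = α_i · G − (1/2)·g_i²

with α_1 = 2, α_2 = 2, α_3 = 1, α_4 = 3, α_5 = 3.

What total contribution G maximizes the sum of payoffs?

Planner FOC: ∂(Σu_j)/∂g_i = (Σα_j) − g_i = 0, so g_i^SO = Σα_j = 11 for every i; G^SO = 55.

55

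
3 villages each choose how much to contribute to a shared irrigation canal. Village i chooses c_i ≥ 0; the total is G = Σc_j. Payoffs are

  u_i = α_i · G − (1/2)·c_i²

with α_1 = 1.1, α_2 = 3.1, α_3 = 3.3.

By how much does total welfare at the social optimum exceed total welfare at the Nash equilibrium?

38.98

Village i's FOC: ∂u_i/∂c_i = α_i − c_i = 0, so c_i* = α_i.
NE contributions = (1.1, 3.1, 3.3); G = 7.5.
W^NE = (Σα)·G − ½Σα_i² = 7.5² − ½·21.71 = 45.395.
Planner sets c_i = Σα_j = 7.5 for every i, so G^SO = 3·7.5 = 22.5.
W^SO = (Σα)·G^SO − ½·3·(Σα)² = (3/2)·7.5² = 84.375.
Deadweight loss = W^SO − W^NE = 38.98.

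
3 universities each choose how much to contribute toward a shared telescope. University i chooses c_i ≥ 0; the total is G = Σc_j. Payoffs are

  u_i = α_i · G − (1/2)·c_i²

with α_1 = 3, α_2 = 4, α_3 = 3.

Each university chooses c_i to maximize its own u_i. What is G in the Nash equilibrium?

10

University i's FOC: ∂u_i/∂c_i = α_i − c_i = 0, so c_i* = α_i.
NE contributions = (3, 4, 3); G = 10.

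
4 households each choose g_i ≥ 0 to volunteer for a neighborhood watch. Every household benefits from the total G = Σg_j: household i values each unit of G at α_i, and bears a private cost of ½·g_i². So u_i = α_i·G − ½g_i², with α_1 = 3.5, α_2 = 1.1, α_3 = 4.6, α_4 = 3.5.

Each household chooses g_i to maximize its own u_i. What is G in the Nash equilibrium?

Household i's FOC: ∂u_i/∂g_i = α_i − g_i = 0, so g_i* = α_i.
NE contributions = (3.5, 1.1, 4.6, 3.5); G = 12.7.

12.7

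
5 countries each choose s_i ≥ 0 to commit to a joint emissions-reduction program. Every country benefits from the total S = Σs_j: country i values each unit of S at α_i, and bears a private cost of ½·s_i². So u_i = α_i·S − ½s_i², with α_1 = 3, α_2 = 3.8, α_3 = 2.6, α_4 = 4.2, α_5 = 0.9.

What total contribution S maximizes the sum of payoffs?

Planner FOC: ∂(Σu_j)/∂s_i = (Σα_j) − s_i = 0, so s_i^SO = Σα_j = 14.5 for every i; S^SO = 72.5.

72.5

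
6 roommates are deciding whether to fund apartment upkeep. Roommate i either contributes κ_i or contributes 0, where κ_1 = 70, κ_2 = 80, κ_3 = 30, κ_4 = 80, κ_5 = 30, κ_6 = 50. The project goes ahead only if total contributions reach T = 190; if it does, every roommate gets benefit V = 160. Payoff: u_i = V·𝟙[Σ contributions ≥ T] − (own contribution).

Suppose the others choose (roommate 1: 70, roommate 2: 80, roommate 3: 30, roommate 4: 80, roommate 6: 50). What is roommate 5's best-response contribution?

Others' total = 310 ≥ 190; contributing adds cost 30 for no extra benefit.
Best response: 0.

0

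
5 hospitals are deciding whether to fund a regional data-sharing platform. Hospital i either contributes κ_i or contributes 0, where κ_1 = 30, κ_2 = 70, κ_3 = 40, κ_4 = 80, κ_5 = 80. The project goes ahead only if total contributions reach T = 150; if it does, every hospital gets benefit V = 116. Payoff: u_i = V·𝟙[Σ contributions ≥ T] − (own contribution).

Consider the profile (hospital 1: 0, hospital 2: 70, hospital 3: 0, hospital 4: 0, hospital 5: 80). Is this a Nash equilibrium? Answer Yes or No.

Yes

Total = 150 ≥ 150: provided.
Hospital 1 (pledges 0, payoff 116): pledging 30 → total 180, payoff 86. No gain.
Hospital 2 (pledges 70, payoff 46): dropping to 0 → total 80, payoff 0. No gain.
Hospital 3 (pledges 0, payoff 116): pledging 40 → total 190, payoff 76. No gain.
Hospital 4 (pledges 0, payoff 116): pledging 80 → total 230, payoff 36. No gain.
Hospital 5 (pledges 80, payoff 36): dropping to 0 → total 70, payoff 0. No gain.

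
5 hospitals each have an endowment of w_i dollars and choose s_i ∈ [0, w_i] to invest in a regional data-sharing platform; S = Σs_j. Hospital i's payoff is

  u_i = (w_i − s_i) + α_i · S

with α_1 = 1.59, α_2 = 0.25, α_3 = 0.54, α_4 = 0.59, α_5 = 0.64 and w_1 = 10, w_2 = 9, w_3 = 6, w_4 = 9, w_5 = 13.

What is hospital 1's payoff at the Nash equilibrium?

15.9

∂u_i/∂s_i = α_i − 1, so hospital i contributes w_i if α_i > 1, else 0.
α_i > 1 for i ∈ {1}; NE contributions (10, 0, 0, 0, 0), S = 10.
u_1 = (10 − 10) + 1.59·10 = 15.9.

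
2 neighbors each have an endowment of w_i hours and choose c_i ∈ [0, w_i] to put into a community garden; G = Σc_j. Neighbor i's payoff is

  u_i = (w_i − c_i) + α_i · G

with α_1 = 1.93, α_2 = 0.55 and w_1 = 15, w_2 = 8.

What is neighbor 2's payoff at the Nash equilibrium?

∂u_i/∂c_i = α_i − 1, so neighbor i contributes w_i if α_i > 1, else 0.
α_i > 1 for i ∈ {1}; NE contributions (15, 0), G = 15.
u_2 = (8 − 0) + 0.55·15 = 16.25.

16.25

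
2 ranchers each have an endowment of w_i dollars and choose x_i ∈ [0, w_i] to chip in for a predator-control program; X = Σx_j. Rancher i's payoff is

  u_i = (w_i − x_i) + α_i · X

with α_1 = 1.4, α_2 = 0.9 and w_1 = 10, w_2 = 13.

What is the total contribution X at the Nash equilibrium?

10

∂u_i/∂x_i = α_i − 1, so rancher i contributes w_i if α_i > 1, else 0.
α_i > 1 for i ∈ {1}; NE contributions (10, 0), X = 10.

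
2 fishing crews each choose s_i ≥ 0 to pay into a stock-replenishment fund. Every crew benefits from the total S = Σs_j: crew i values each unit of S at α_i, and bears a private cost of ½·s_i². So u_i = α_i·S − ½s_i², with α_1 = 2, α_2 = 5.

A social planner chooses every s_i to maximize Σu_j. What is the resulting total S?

14

Planner FOC: ∂(Σu_j)/∂s_i = (Σα_j) − s_i = 0, so s_i^SO = Σα_j = 7 for every i; S^SO = 14.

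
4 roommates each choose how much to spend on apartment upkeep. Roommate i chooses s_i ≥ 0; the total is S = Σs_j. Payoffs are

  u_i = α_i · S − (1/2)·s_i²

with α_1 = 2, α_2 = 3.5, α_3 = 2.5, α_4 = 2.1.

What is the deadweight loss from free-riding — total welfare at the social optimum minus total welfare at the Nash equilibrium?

Roommate i's FOC: ∂u_i/∂s_i = α_i − s_i = 0, so s_i* = α_i.
NE contributions = (2, 3.5, 2.5, 2.1); S = 10.1.
W^NE = (Σα)·S − ½Σα_i² = 10.1² − ½·26.91 = 88.555.
Planner sets s_i = Σα_j = 10.1 for every i, so S^SO = 4·10.1 = 40.4.
W^SO = (Σα)·S^SO − ½·4·(Σα)² = (4/2)·10.1² = 204.02.
Deadweight loss = W^SO − W^NE = 115.465.

115.465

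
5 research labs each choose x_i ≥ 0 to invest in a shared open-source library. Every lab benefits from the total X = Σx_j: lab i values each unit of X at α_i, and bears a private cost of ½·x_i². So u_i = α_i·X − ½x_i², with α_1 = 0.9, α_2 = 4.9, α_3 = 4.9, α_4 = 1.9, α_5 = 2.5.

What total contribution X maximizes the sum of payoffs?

Planner FOC: ∂(Σu_j)/∂x_i = (Σα_j) − x_i = 0, so x_i^SO = Σα_j = 15.1 for every i; X^SO = 75.5.

75.5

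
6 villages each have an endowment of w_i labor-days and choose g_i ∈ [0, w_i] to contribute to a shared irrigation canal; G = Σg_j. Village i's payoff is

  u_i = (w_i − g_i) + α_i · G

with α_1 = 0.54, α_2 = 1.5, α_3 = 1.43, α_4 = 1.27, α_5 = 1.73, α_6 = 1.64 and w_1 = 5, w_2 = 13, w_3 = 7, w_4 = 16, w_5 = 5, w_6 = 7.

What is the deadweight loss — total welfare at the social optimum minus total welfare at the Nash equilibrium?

35.55

∂u_i/∂g_i = α_i − 1, so village i contributes w_i if α_i > 1, else 0.
α_i > 1 for i ∈ {2, 3, 4, 5, 6}; NE contributions (0, 13, 7, 16, 5, 7), G = 48.
W^NE = Σw_i − G^NE + (Σα_i)·G^NE = 53 + 7.11·48 = 394.28.
Planner: ∂(Σu_j)/∂g_i = Σα_j − 1 = 7.11 > 0, so everyone contributes w_i; G^SO = 53, W^SO = 53 + 7.11·53 = 429.83.
Deadweight loss = 35.55.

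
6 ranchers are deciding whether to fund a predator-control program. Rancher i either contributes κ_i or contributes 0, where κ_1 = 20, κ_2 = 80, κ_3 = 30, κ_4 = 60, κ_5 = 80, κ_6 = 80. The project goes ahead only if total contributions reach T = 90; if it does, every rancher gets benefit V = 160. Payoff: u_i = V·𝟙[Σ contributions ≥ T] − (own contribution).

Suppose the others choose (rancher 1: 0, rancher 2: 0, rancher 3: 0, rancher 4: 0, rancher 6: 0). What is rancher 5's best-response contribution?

Others' total = 0. Even contributing 80 gives 80 < 90: no benefit either way.
Best response: 0.

0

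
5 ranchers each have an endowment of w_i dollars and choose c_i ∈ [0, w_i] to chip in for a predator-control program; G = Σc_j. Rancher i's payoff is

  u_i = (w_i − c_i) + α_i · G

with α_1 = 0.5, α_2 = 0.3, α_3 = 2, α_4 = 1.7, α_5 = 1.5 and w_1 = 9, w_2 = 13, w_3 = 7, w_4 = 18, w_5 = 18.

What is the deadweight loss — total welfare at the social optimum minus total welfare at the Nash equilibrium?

∂u_i/∂c_i = α_i − 1, so rancher i contributes w_i if α_i > 1, else 0.
α_i > 1 for i ∈ {3, 4, 5}; NE contributions (0, 0, 7, 18, 18), G = 43.
W^NE = Σw_i − G^NE + (Σα_i)·G^NE = 65 + 5·43 = 280.
Planner: ∂(Σu_j)/∂c_i = Σα_j − 1 = 5 > 0, so everyone contributes w_i; G^SO = 65, W^SO = 65 + 5·65 = 390.
Deadweight loss = 110.

110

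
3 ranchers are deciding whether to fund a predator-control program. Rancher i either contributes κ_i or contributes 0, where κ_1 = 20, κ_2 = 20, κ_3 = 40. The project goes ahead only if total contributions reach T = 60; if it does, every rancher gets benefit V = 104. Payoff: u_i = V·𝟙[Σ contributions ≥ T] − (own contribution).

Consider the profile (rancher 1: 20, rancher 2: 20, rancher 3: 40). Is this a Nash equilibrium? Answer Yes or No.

Total = 80 ≥ 60: provided.
Rancher 1 (pledges 20, payoff 84): dropping to 0 → total 60, payoff 104. Profitable deviation.

No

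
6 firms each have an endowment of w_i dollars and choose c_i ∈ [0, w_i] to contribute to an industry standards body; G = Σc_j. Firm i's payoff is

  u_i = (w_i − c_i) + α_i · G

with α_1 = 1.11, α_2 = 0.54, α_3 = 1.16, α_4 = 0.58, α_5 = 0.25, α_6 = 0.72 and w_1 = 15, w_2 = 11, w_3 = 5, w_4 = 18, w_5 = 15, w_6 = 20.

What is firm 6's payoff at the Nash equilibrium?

∂u_i/∂c_i = α_i − 1, so firm i contributes w_i if α_i > 1, else 0.
α_i > 1 for i ∈ {1, 3}; NE contributions (15, 0, 5, 0, 0, 0), G = 20.
u_6 = (20 − 0) + 0.72·20 = 34.4.

34.4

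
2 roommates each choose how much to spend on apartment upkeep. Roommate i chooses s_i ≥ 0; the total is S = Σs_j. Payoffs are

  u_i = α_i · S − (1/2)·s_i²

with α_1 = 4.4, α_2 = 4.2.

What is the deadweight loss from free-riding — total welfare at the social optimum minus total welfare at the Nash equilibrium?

18.5

Roommate i's FOC: ∂u_i/∂s_i = α_i − s_i = 0, so s_i* = α_i.
NE contributions = (4.4, 4.2); S = 8.6.
W^NE = (Σα)·S − ½Σα_i² = 8.6² − ½·37 = 55.46.
Planner sets s_i = Σα_j = 8.6 for every i, so S^SO = 2·8.6 = 17.2.
W^SO = (Σα)·S^SO − ½·2·(Σα)² = (2/2)·8.6² = 73.96.
Deadweight loss = W^SO − W^NE = 18.5.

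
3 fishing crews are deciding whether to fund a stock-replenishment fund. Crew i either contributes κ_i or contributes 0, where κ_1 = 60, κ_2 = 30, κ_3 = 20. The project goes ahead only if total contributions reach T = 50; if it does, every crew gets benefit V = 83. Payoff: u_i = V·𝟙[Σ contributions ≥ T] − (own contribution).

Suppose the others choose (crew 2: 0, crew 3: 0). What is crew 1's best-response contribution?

60

Others' total = 0. Contributing 60 brings total to 60 ≥ 50: gain V − κ_1 = 23.
Best response: 60.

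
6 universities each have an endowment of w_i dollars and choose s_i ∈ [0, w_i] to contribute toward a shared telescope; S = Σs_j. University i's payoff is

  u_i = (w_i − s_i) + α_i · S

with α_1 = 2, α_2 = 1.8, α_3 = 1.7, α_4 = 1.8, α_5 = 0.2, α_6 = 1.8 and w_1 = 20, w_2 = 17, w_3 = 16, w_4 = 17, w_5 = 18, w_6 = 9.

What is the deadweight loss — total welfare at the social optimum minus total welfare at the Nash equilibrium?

149.4

∂u_i/∂s_i = α_i − 1, so university i contributes w_i if α_i > 1, else 0.
α_i > 1 for i ∈ {1, 2, 3, 4, 6}; NE contributions (20, 17, 16, 17, 0, 9), S = 79.
W^NE = Σw_i − S^NE + (Σα_i)·S^NE = 97 + 8.3·79 = 752.7.
Planner: ∂(Σu_j)/∂s_i = Σα_j − 1 = 8.3 > 0, so everyone contributes w_i; S^SO = 97, W^SO = 97 + 8.3·97 = 902.1.
Deadweight loss = 149.4.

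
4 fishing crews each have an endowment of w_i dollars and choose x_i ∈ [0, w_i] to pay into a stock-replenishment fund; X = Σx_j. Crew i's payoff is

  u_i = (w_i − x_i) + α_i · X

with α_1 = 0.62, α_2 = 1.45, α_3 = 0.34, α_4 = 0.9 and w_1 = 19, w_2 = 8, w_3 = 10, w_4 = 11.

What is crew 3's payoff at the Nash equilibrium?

12.72

∂u_i/∂x_i = α_i − 1, so crew i contributes w_i if α_i > 1, else 0.
α_i > 1 for i ∈ {2}; NE contributions (0, 8, 0, 0), X = 8.
u_3 = (10 − 0) + 0.34·8 = 12.72.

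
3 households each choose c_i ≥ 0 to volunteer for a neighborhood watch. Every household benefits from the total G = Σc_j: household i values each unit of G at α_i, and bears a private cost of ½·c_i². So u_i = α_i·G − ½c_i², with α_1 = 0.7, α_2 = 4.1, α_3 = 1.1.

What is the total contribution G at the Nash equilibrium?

Household i's FOC: ∂u_i/∂c_i = α_i − c_i = 0, so c_i* = α_i.
NE contributions = (0.7, 4.1, 1.1); G = 5.9.

5.9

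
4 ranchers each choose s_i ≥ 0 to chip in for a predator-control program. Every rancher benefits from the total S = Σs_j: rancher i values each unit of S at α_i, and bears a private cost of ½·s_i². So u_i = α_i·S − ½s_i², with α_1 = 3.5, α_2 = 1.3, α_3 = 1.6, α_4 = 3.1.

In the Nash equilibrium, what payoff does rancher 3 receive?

Rancher i's FOC: ∂u_i/∂s_i = α_i − s_i = 0, so s_i* = α_i.
NE contributions = (3.5, 1.3, 1.6, 3.1); S = 9.5.
u_3 = α_3·S − ½·(s_3)² = 1.6·9.5 − ½·1.6² = 13.92.

13.92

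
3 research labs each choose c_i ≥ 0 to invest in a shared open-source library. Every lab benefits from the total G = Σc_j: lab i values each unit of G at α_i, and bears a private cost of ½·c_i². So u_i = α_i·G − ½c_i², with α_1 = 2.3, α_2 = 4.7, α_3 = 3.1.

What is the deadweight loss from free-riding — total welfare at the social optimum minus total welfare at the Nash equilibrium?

69.5

Lab i's FOC: ∂u_i/∂c_i = α_i − c_i = 0, so c_i* = α_i.
NE contributions = (2.3, 4.7, 3.1); G = 10.1.
W^NE = (Σα)·G − ½Σα_i² = 10.1² − ½·36.99 = 83.515.
Planner sets c_i = Σα_j = 10.1 for every i, so G^SO = 3·10.1 = 30.3.
W^SO = (Σα)·G^SO − ½·3·(Σα)² = (3/2)·10.1² = 153.015.
Deadweight loss = W^SO − W^NE = 69.5.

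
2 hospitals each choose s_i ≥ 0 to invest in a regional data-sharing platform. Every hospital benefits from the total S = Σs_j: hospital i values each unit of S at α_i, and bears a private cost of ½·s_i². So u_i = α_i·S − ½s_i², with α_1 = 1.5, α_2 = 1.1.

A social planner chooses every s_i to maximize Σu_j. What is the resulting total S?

5.2

Planner FOC: ∂(Σu_j)/∂s_i = (Σα_j) − s_i = 0, so s_i^SO = Σα_j = 2.6 for every i; S^SO = 5.2.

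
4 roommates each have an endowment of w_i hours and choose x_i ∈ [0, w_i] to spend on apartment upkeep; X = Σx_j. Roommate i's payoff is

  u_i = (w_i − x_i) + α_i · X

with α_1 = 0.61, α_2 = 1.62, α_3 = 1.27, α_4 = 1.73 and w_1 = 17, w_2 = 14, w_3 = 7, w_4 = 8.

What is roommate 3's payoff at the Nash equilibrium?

36.83

∂u_i/∂x_i = α_i − 1, so roommate i contributes w_i if α_i > 1, else 0.
α_i > 1 for i ∈ {2, 3, 4}; NE contributions (0, 14, 7, 8), X = 29.
u_3 = (7 − 7) + 1.27·29 = 36.83.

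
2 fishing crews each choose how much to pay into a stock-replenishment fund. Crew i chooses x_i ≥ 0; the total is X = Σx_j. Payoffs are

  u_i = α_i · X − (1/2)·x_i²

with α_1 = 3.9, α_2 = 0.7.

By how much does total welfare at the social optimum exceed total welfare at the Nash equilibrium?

Crew i's FOC: ∂u_i/∂x_i = α_i − x_i = 0, so x_i* = α_i.
NE contributions = (3.9, 0.7); X = 4.6.
W^NE = (Σα)·X − ½Σα_i² = 4.6² − ½·15.7 = 13.31.
Planner sets x_i = Σα_j = 4.6 for every i, so X^SO = 2·4.6 = 9.2.
W^SO = (Σα)·X^SO − ½·2·(Σα)² = (2/2)·4.6² = 21.16.
Deadweight loss = W^SO − W^NE = 7.85.

7.85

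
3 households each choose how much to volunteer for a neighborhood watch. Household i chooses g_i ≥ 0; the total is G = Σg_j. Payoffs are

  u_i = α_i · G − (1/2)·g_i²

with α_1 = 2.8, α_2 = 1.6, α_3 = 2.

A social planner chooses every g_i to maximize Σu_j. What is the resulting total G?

Planner FOC: ∂(Σu_j)/∂g_i = (Σα_j) − g_i = 0, so g_i^SO = Σα_j = 6.4 for every i; G^SO = 19.2.

19.2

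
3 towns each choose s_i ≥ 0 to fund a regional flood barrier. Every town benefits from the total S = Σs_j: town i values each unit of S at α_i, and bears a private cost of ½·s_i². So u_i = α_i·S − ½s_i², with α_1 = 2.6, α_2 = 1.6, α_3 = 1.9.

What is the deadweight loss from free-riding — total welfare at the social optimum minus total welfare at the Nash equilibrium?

Town i's FOC: ∂u_i/∂s_i = α_i − s_i = 0, so s_i* = α_i.
NE contributions = (2.6, 1.6, 1.9); S = 6.1.
W^NE = (Σα)·S − ½Σα_i² = 6.1² − ½·12.93 = 30.745.
Planner sets s_i = Σα_j = 6.1 for every i, so S^SO = 3·6.1 = 18.3.
W^SO = (Σα)·S^SO − ½·3·(Σα)² = (3/2)·6.1² = 55.815.
Deadweight loss = W^SO − W^NE = 25.07.

25.07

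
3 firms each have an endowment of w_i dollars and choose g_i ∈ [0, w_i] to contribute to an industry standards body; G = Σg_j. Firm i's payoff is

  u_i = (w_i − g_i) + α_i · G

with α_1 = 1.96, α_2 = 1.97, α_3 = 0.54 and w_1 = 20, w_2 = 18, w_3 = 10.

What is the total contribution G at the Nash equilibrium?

∂u_i/∂g_i = α_i − 1, so firm i contributes w_i if α_i > 1, else 0.
α_i > 1 for i ∈ {1, 2}; NE contributions (20, 18, 0), G = 38.

38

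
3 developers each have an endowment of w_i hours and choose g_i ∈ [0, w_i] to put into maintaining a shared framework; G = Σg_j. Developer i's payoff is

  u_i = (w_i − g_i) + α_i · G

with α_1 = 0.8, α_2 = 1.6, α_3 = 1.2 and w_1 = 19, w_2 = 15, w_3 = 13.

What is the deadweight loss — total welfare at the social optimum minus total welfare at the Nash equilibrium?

49.4

∂u_i/∂g_i = α_i − 1, so developer i contributes w_i if α_i > 1, else 0.
α_i > 1 for i ∈ {2, 3}; NE contributions (0, 15, 13), G = 28.
W^NE = Σw_i − G^NE + (Σα_i)·G^NE = 47 + 2.6·28 = 119.8.
Planner: ∂(Σu_j)/∂g_i = Σα_j − 1 = 2.6 > 0, so everyone contributes w_i; G^SO = 47, W^SO = 47 + 2.6·47 = 169.2.
Deadweight loss = 49.4.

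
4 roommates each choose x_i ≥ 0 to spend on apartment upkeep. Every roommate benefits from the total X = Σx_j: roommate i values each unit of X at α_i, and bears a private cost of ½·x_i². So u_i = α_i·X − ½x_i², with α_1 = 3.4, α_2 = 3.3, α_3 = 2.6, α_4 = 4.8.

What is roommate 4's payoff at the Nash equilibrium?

Roommate i's FOC: ∂u_i/∂x_i = α_i − x_i = 0, so x_i* = α_i.
NE contributions = (3.4, 3.3, 2.6, 4.8); X = 14.1.
u_4 = α_4·X − ½·(x_4)² = 4.8·14.1 − ½·4.8² = 56.16.

56.16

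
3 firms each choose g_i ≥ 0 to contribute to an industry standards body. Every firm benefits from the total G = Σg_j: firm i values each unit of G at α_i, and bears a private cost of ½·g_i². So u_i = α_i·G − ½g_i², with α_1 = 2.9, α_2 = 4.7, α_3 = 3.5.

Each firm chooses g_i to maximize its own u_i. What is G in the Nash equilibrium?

Firm i's FOC: ∂u_i/∂g_i = α_i − g_i = 0, so g_i* = α_i.
NE contributions = (2.9, 4.7, 3.5); G = 11.1.

11.1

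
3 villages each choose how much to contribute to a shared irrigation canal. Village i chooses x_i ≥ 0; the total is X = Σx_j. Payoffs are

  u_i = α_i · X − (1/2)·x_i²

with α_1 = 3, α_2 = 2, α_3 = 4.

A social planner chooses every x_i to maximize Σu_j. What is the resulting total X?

Planner FOC: ∂(Σu_j)/∂x_i = (Σα_j) − x_i = 0, so x_i^SO = Σα_j = 9 for every i; X^SO = 27.

27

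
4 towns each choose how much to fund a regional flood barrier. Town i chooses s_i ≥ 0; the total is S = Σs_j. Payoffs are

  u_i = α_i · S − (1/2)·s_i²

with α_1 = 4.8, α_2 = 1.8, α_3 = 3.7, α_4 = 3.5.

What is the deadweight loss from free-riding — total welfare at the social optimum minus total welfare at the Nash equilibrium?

Town i's FOC: ∂u_i/∂s_i = α_i − s_i = 0, so s_i* = α_i.
NE contributions = (4.8, 1.8, 3.7, 3.5); S = 13.8.
W^NE = (Σα)·S − ½Σα_i² = 13.8² − ½·52.22 = 164.33.
Planner sets s_i = Σα_j = 13.8 for every i, so S^SO = 4·13.8 = 55.2.
W^SO = (Σα)·S^SO − ½·4·(Σα)² = (4/2)·13.8² = 380.88.
Deadweight loss = W^SO − W^NE = 216.55.

216.55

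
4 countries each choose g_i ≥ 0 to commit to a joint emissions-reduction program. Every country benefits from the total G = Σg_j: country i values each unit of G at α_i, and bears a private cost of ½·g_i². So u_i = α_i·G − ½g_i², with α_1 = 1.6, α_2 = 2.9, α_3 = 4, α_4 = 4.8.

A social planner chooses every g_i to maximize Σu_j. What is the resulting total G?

53.2

Planner FOC: ∂(Σu_j)/∂g_i = (Σα_j) − g_i = 0, so g_i^SO = Σα_j = 13.3 for every i; G^SO = 53.2.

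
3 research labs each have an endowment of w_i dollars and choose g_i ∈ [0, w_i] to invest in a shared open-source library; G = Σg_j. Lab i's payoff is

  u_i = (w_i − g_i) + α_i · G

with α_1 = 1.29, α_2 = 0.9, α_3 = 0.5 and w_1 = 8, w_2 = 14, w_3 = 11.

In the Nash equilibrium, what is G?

8

∂u_i/∂g_i = α_i − 1, so lab i contributes w_i if α_i > 1, else 0.
α_i > 1 for i ∈ {1}; NE contributions (8, 0, 0), G = 8.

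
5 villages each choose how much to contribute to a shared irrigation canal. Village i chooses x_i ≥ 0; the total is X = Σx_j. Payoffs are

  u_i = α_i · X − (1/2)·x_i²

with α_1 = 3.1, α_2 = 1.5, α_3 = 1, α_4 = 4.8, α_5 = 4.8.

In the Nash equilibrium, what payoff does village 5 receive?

61.44

Village i's FOC: ∂u_i/∂x_i = α_i − x_i = 0, so x_i* = α_i.
NE contributions = (3.1, 1.5, 1, 4.8, 4.8); X = 15.2.
u_5 = α_5·X − ½·(x_5)² = 4.8·15.2 − ½·4.8² = 61.44.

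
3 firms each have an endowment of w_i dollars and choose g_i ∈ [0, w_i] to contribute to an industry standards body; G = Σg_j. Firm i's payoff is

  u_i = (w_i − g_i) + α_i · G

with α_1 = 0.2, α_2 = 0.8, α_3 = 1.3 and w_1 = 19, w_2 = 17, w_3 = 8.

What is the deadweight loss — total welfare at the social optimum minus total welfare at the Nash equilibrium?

46.8

∂u_i/∂g_i = α_i − 1, so firm i contributes w_i if α_i > 1, else 0.
α_i > 1 for i ∈ {3}; NE contributions (0, 0, 8), G = 8.
W^NE = Σw_i − G^NE + (Σα_i)·G^NE = 44 + 1.3·8 = 54.4.
Planner: ∂(Σu_j)/∂g_i = Σα_j − 1 = 1.3 > 0, so everyone contributes w_i; G^SO = 44, W^SO = 44 + 1.3·44 = 101.2.
Deadweight loss = 46.8.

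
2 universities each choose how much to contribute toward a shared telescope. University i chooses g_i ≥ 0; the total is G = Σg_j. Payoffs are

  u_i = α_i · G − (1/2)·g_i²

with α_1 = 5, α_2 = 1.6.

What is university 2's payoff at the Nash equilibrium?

9.28

University i's FOC: ∂u_i/∂g_i = α_i − g_i = 0, so g_i* = α_i.
NE contributions = (5, 1.6); G = 6.6.
u_2 = α_2·G − ½·(g_2)² = 1.6·6.6 − ½·1.6² = 9.28.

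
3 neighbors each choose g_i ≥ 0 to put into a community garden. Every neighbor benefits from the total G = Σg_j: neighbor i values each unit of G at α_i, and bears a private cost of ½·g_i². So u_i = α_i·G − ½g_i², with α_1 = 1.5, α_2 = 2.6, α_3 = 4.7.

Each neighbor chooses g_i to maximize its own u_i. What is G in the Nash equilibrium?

Neighbor i's FOC: ∂u_i/∂g_i = α_i − g_i = 0, so g_i* = α_i.
NE contributions = (1.5, 2.6, 4.7); G = 8.8.

8.8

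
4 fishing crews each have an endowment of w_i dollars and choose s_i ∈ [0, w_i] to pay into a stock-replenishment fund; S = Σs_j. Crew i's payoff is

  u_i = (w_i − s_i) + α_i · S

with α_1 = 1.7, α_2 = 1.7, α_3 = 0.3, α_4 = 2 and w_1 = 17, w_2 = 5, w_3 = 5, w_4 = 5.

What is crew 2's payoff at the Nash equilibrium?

∂u_i/∂s_i = α_i − 1, so crew i contributes w_i if α_i > 1, else 0.
α_i > 1 for i ∈ {1, 2, 4}; NE contributions (17, 5, 0, 5), S = 27.
u_2 = (5 − 5) + 1.7·27 = 45.9.

45.9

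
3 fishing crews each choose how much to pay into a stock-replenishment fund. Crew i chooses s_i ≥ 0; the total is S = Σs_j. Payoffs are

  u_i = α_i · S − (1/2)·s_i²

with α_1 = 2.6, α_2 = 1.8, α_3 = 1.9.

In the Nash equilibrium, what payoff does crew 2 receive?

9.72

Crew i's FOC: ∂u_i/∂s_i = α_i − s_i = 0, so s_i* = α_i.
NE contributions = (2.6, 1.8, 1.9); S = 6.3.
u_2 = α_2·S − ½·(s_2)² = 1.8·6.3 − ½·1.8² = 9.72.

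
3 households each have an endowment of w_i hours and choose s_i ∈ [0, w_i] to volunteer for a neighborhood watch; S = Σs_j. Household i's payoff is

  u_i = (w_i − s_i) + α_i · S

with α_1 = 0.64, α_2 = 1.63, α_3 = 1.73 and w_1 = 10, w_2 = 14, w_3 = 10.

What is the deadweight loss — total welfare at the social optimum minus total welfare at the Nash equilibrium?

30

∂u_i/∂s_i = α_i − 1, so household i contributes w_i if α_i > 1, else 0.
α_i > 1 for i ∈ {2, 3}; NE contributions (0, 14, 10), S = 24.
W^NE = Σw_i − S^NE + (Σα_i)·S^NE = 34 + 3·24 = 106.
Planner: ∂(Σu_j)/∂s_i = Σα_j − 1 = 3 > 0, so everyone contributes w_i; S^SO = 34, W^SO = 34 + 3·34 = 136.
Deadweight loss = 30.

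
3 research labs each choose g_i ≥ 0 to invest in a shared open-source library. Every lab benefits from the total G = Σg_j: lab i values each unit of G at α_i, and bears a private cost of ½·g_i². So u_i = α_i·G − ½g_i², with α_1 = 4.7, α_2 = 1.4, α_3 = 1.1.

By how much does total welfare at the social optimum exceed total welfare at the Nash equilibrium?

38.55

Lab i's FOC: ∂u_i/∂g_i = α_i − g_i = 0, so g_i* = α_i.
NE contributions = (4.7, 1.4, 1.1); G = 7.2.
W^NE = (Σα)·G − ½Σα_i² = 7.2² − ½·25.26 = 39.21.
Planner sets g_i = Σα_j = 7.2 for every i, so G^SO = 3·7.2 = 21.6.
W^SO = (Σα)·G^SO − ½·3·(Σα)² = (3/2)·7.2² = 77.76.
Deadweight loss = W^SO − W^NE = 38.55.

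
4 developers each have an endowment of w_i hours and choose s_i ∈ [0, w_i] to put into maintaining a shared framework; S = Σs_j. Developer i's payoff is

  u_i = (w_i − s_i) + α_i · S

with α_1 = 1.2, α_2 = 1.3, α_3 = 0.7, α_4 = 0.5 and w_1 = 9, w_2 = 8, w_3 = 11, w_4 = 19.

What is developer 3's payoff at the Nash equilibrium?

∂u_i/∂s_i = α_i − 1, so developer i contributes w_i if α_i > 1, else 0.
α_i > 1 for i ∈ {1, 2}; NE contributions (9, 8, 0, 0), S = 17.
u_3 = (11 − 0) + 0.7·17 = 22.9.

22.9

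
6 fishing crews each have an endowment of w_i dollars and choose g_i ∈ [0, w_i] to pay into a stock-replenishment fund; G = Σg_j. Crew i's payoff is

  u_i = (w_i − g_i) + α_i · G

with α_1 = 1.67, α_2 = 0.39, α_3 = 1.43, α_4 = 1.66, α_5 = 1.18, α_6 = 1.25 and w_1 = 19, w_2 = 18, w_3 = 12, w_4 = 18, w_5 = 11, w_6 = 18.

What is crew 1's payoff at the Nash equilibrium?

∂u_i/∂g_i = α_i − 1, so crew i contributes w_i if α_i > 1, else 0.
α_i > 1 for i ∈ {1, 3, 4, 5, 6}; NE contributions (19, 0, 12, 18, 11, 18), G = 78.
u_1 = (19 − 19) + 1.67·78 = 130.26.

130.26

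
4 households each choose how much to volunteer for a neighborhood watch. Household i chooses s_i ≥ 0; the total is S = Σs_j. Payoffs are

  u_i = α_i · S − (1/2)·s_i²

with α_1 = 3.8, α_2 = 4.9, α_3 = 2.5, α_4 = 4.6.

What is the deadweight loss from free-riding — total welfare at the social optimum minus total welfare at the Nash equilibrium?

282.57

Household i's FOC: ∂u_i/∂s_i = α_i − s_i = 0, so s_i* = α_i.
NE contributions = (3.8, 4.9, 2.5, 4.6); S = 15.8.
W^NE = (Σα)·S − ½Σα_i² = 15.8² − ½·65.86 = 216.71.
Planner sets s_i = Σα_j = 15.8 for every i, so S^SO = 4·15.8 = 63.2.
W^SO = (Σα)·S^SO − ½·4·(Σα)² = (4/2)·15.8² = 499.28.
Deadweight loss = W^SO − W^NE = 282.57.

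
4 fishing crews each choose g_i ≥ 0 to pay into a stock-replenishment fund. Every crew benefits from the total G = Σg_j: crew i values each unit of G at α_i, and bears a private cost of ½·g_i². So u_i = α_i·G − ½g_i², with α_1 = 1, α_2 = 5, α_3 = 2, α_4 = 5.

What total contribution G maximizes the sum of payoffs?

Planner FOC: ∂(Σu_j)/∂g_i = (Σα_j) − g_i = 0, so g_i^SO = Σα_j = 13 for every i; G^SO = 52.

52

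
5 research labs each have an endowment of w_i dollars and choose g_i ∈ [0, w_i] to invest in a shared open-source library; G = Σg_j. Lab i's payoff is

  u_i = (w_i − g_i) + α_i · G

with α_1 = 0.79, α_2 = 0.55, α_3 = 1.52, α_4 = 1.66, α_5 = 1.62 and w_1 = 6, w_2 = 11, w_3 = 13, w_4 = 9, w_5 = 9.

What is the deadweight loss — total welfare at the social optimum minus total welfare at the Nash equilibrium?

87.38

∂u_i/∂g_i = α_i − 1, so lab i contributes w_i if α_i > 1, else 0.
α_i > 1 for i ∈ {3, 4, 5}; NE contributions (0, 0, 13, 9, 9), G = 31.
W^NE = Σw_i − G^NE + (Σα_i)·G^NE = 48 + 5.14·31 = 207.34.
Planner: ∂(Σu_j)/∂g_i = Σα_j − 1 = 5.14 > 0, so everyone contributes w_i; G^SO = 48, W^SO = 48 + 5.14·48 = 294.72.
Deadweight loss = 87.38.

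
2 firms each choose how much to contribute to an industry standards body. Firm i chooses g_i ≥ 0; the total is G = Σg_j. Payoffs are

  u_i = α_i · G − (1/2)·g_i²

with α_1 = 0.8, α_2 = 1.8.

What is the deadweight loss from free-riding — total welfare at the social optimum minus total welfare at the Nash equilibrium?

Firm i's FOC: ∂u_i/∂g_i = α_i − g_i = 0, so g_i* = α_i.
NE contributions = (0.8, 1.8); G = 2.6.
W^NE = (Σα)·G − ½Σα_i² = 2.6² − ½·3.88 = 4.82.
Planner sets g_i = Σα_j = 2.6 for every i, so G^SO = 2·2.6 = 5.2.
W^SO = (Σα)·G^SO − ½·2·(Σα)² = (2/2)·2.6² = 6.76.
Deadweight loss = W^SO − W^NE = 1.94.

1.94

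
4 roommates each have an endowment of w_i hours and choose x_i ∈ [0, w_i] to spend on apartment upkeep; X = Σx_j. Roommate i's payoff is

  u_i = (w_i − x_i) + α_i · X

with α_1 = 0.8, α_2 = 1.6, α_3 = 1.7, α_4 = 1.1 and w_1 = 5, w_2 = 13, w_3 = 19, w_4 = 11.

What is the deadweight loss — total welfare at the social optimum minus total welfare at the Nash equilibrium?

21

∂u_i/∂x_i = α_i − 1, so roommate i contributes w_i if α_i > 1, else 0.
α_i > 1 for i ∈ {2, 3, 4}; NE contributions (0, 13, 19, 11), X = 43.
W^NE = Σw_i − X^NE + (Σα_i)·X^NE = 48 + 4.2·43 = 228.6.
Planner: ∂(Σu_j)/∂x_i = Σα_j − 1 = 4.2 > 0, so everyone contributes w_i; X^SO = 48, W^SO = 48 + 4.2·48 = 249.6.
Deadweight loss = 21.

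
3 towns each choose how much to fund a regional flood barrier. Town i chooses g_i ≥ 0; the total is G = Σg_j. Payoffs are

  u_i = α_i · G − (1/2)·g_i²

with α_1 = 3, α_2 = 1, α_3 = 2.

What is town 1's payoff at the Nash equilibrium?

Town i's FOC: ∂u_i/∂g_i = α_i − g_i = 0, so g_i* = α_i.
NE contributions = (3, 1, 2); G = 6.
u_1 = α_1·G − ½·(g_1)² = 3·6 − ½·3² = 13.5.

13.5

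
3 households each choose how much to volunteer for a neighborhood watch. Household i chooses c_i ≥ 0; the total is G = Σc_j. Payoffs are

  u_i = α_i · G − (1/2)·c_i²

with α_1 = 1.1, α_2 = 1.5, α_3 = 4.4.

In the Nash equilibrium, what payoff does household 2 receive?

9.375

Household i's FOC: ∂u_i/∂c_i = α_i − c_i = 0, so c_i* = α_i.
NE contributions = (1.1, 1.5, 4.4); G = 7.
u_2 = α_2·G − ½·(c_2)² = 1.5·7 − ½·1.5² = 9.375.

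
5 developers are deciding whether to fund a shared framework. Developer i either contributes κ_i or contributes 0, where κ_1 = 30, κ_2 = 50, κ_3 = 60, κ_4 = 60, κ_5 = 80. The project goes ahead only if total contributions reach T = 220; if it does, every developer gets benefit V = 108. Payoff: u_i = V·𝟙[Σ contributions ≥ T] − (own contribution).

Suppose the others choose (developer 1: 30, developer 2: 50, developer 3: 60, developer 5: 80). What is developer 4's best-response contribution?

0

Others' total = 220 ≥ 220; contributing adds cost 60 for no extra benefit.
Best response: 0.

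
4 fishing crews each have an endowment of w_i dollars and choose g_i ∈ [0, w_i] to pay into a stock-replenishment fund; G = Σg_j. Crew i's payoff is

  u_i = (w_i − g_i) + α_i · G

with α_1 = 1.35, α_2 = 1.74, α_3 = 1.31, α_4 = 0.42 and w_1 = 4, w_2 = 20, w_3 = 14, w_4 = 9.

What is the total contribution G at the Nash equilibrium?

38

∂u_i/∂g_i = α_i − 1, so crew i contributes w_i if α_i > 1, else 0.
α_i > 1 for i ∈ {1, 2, 3}; NE contributions (4, 20, 14, 0), G = 38.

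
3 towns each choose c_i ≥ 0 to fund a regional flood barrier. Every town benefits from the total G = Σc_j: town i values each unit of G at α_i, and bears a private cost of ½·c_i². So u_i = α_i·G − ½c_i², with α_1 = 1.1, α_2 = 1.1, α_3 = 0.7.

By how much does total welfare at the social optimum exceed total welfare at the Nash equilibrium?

Town i's FOC: ∂u_i/∂c_i = α_i − c_i = 0, so c_i* = α_i.
NE contributions = (1.1, 1.1, 0.7); G = 2.9.
W^NE = (Σα)·G − ½Σα_i² = 2.9² − ½·2.91 = 6.955.
Planner sets c_i = Σα_j = 2.9 for every i, so G^SO = 3·2.9 = 8.7.
W^SO = (Σα)·G^SO − ½·3·(Σα)² = (3/2)·2.9² = 12.615.
Deadweight loss = W^SO − W^NE = 5.66.

5.66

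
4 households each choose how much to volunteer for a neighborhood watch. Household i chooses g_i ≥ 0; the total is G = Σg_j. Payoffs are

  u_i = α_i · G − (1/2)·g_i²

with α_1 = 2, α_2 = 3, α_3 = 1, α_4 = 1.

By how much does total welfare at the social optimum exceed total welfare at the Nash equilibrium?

56.5

Household i's FOC: ∂u_i/∂g_i = α_i − g_i = 0, so g_i* = α_i.
NE contributions = (2, 3, 1, 1); G = 7.
W^NE = (Σα)·G − ½Σα_i² = 7² − ½·15 = 41.5.
Planner sets g_i = Σα_j = 7 for every i, so G^SO = 4·7 = 28.
W^SO = (Σα)·G^SO − ½·4·(Σα)² = (4/2)·7² = 98.
Deadweight loss = W^SO − W^NE = 56.5.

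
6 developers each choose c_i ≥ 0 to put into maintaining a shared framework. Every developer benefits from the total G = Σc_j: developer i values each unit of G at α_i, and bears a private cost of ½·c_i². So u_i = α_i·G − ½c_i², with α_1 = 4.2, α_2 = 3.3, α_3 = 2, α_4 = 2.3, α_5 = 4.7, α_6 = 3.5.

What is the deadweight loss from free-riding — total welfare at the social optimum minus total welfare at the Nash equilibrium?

836.08

Developer i's FOC: ∂u_i/∂c_i = α_i − c_i = 0, so c_i* = α_i.
NE contributions = (4.2, 3.3, 2, 2.3, 4.7, 3.5); G = 20.
W^NE = (Σα)·G − ½Σα_i² = 20² − ½·72.16 = 363.92.
Planner sets c_i = Σα_j = 20 for every i, so G^SO = 6·20 = 120.
W^SO = (Σα)·G^SO − ½·6·(Σα)² = (6/2)·20² = 1200.
Deadweight loss = W^SO − W^NE = 836.08.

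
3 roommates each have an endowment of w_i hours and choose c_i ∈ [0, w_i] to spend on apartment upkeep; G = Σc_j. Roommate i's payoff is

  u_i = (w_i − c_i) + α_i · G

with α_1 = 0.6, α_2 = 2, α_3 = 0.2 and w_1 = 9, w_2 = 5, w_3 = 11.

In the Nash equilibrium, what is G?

∂u_i/∂c_i = α_i − 1, so roommate i contributes w_i if α_i > 1, else 0.
α_i > 1 for i ∈ {2}; NE contributions (0, 5, 0), G = 5.

5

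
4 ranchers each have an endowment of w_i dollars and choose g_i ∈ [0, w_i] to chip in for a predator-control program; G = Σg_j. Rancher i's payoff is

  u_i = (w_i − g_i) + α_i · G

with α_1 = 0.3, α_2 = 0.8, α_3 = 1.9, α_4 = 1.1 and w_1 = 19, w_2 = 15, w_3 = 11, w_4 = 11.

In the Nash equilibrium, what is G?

∂u_i/∂g_i = α_i − 1, so rancher i contributes w_i if α_i > 1, else 0.
α_i > 1 for i ∈ {3, 4}; NE contributions (0, 0, 11, 11), G = 22.

22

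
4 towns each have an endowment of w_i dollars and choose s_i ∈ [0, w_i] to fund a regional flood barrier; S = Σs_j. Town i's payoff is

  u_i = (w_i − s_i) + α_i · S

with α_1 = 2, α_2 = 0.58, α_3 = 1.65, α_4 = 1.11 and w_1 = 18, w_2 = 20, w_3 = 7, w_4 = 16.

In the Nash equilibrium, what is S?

41

∂u_i/∂s_i = α_i − 1, so town i contributes w_i if α_i > 1, else 0.
α_i > 1 for i ∈ {1, 3, 4}; NE contributions (18, 0, 7, 16), S = 41.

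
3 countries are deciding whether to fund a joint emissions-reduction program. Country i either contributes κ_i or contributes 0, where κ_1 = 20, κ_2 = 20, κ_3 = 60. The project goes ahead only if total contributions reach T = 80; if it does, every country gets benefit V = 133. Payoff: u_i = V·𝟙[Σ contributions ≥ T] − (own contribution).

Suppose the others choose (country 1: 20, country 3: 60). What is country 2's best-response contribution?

Others' total = 80 ≥ 80; contributing adds cost 20 for no extra benefit.
Best response: 0.

0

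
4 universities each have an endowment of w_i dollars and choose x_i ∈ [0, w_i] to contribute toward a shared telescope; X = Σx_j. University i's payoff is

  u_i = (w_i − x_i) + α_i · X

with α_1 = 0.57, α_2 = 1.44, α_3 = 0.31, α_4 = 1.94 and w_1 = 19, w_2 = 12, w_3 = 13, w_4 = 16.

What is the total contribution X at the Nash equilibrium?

∂u_i/∂x_i = α_i − 1, so university i contributes w_i if α_i > 1, else 0.
α_i > 1 for i ∈ {2, 4}; NE contributions (0, 12, 0, 16), X = 28.

28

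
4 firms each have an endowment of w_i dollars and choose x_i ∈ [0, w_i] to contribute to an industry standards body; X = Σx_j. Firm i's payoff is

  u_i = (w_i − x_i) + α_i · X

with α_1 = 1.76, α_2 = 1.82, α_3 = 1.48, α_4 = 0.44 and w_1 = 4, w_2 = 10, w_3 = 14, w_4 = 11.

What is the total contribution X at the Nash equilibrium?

∂u_i/∂x_i = α_i − 1, so firm i contributes w_i if α_i > 1, else 0.
α_i > 1 for i ∈ {1, 2, 3}; NE contributions (4, 10, 14, 0), X = 28.

28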